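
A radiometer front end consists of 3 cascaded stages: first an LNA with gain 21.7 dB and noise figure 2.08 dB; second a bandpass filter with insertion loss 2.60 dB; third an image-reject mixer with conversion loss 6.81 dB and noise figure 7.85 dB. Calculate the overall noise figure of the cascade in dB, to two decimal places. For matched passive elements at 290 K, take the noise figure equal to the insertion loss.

2.26 dB

Convert to linear (a loss of L dB is a gain of −L dB): F_i = 10^(NF_i/10), G_i = 10^(G_i,dB/10)
  Stage 1: F_1 = 10^(2.08/10) = 1.614, G_1 = 10^(21.7/10) = 147.9
  Stage 2: F_2 = 10^(2.60/10) = 1.820, G_2 = 10^(−2.60/10) = 0.5495
  Stage 3: F_3 = 10^(7.85/10) = 6.095, G_3 = 10^(−6.81/10) = 0.2084
Friis cascade:
  F = 1.614 + (1.820 − 1)/147.9 + (6.095 − 1)/81.28 = 1.683
NF = 10 log₁₀(1.683) = 2.26 dB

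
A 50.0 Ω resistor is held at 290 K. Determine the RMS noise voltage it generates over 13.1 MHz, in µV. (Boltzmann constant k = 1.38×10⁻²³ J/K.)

V_n = √(4kTRB)
4kTRB = 4 × 1.38×10⁻²³ × 290 × 5.00×10¹ × 1.31×10⁷ = 1.05×10⁻¹¹ V²
V_n = √(1.05×10⁻¹¹) = 3.24×10⁻⁶ V = 3.24 µV

3.24 µV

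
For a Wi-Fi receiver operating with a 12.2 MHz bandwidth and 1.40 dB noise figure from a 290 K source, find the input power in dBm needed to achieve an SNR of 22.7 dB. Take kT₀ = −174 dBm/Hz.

Sensitivity = −174 + 10 log₁₀(B) + NF + SNR_min
= −174 + 70.86 + 1.40 + 22.7
= −79.04 dBm → −79.0 dBm

−79.0 dBm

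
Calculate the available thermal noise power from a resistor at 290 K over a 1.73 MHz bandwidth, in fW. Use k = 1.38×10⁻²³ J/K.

6.92 fW

P_n = kTB = 1.38×10⁻²³ × 290 × 1.73×10⁶ = 6.92×10⁻¹⁵ W = 6.92 fW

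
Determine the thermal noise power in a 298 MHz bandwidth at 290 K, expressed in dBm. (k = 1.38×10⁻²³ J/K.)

P_n = kTB = 1.38×10⁻²³ × 290 × 2.98×10⁸ = 1.19×10⁻¹² W
In dBm: 10 log₁₀(1.19×10⁻¹² / 10⁻³) = −89.2 dBm

−89.2 dBm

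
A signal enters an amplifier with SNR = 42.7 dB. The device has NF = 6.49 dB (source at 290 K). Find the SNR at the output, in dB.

36.21 dB

By definition F = SNR_in/SNR_out, so in dB: SNR_out = SNR_in − NF
SNR_out = 42.7 − 6.49 = 36.21 dB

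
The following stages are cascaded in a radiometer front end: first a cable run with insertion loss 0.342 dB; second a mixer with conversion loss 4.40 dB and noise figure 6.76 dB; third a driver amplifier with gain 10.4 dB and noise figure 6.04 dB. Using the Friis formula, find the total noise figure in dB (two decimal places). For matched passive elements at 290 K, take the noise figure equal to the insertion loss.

Convert to linear (a loss of L dB is a gain of −L dB): F_i = 10^(NF_i/10), G_i = 10^(G_i,dB/10)
  Stage 1: F_1 = 10^(0.342/10) = 1.082, G_1 = 10^(−0.342/10) = 0.9243
  Stage 2: F_2 = 10^(6.76/10) = 4.742, G_2 = 10^(−4.40/10) = 0.3631
  Stage 3: F_3 = 10^(6.04/10) = 4.018, G_3 = 10^(10.4/10) = 10.96
Friis cascade:
  F = 1.082 + (4.742 − 1)/0.9243 + (4.018 − 1)/0.3356 = 14.12
NF = 10 log₁₀(14.12) = 11.50 dB

11.50 dB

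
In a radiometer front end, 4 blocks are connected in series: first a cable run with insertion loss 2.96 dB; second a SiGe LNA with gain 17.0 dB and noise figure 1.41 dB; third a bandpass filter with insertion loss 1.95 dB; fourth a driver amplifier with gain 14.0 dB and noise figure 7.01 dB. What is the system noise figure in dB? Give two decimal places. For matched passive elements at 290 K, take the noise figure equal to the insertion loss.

4.78 dB

Convert to linear (a loss of L dB is a gain of −L dB): F_i = 10^(NF_i/10), G_i = 10^(G_i,dB/10)
  Stage 1: F_1 = 10^(2.96/10) = 1.977, G_1 = 10^(−2.96/10) = 0.5058
  Stage 2: F_2 = 10^(1.41/10) = 1.384, G_2 = 10^(17.0/10) = 50.12
  Stage 3: F_3 = 10^(1.95/10) = 1.567, G_3 = 10^(−1.95/10) = 0.6383
  Stage 4: F_4 = 10^(7.01/10) = 5.023, G_4 = 10^(14.0/10) = 25.12
Friis cascade:
  F = 1.977 + (1.384 − 1)/0.5058 + (1.567 − 1)/25.35 + (5.023 − 1)/16.18 = 3.006
NF = 10 log₁₀(3.006) = 4.78 dB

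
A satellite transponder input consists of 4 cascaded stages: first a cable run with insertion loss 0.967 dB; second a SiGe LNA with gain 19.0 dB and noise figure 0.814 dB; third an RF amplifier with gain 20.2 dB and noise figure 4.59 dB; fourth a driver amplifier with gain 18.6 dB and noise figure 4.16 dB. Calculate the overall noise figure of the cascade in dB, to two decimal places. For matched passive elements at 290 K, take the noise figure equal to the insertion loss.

Convert to linear (a loss of L dB is a gain of −L dB): F_i = 10^(NF_i/10), G_i = 10^(G_i,dB/10)
  Stage 1: F_1 = 10^(0.967/10) = 1.249, G_1 = 10^(−0.967/10) = 0.8004
  Stage 2: F_2 = 10^(0.814/10) = 1.206, G_2 = 10^(19.0/10) = 79.43
  Stage 3: F_3 = 10^(4.59/10) = 2.877, G_3 = 10^(20.2/10) = 104.7
  Stage 4: F_4 = 10^(4.16/10) = 2.606, G_4 = 10^(18.6/10) = 72.44
Friis cascade:
  F = 1.249 + (1.206 − 1)/0.8004 + (2.877 − 1)/63.58 + (2.606 − 1)/6657 = 1.537
NF = 10 log₁₀(1.537) = 1.87 dB

1.87 dB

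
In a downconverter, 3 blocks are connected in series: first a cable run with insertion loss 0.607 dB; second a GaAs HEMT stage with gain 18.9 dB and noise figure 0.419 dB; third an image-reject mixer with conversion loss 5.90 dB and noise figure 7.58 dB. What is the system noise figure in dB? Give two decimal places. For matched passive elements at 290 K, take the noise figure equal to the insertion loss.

1.26 dB

Convert to linear (a loss of L dB is a gain of −L dB): F_i = 10^(NF_i/10), G_i = 10^(G_i,dB/10)
  Stage 1: F_1 = 10^(0.607/10) = 1.150, G_1 = 10^(−0.607/10) = 0.8696
  Stage 2: F_2 = 10^(0.419/10) = 1.101, G_2 = 10^(18.9/10) = 77.62
  Stage 3: F_3 = 10^(7.58/10) = 5.728, G_3 = 10^(−5.90/10) = 0.2570
Friis cascade:
  F = 1.150 + (1.101 − 1)/0.8696 + (5.728 − 1)/67.50 = 1.337
NF = 10 log₁₀(1.337) = 1.26 dB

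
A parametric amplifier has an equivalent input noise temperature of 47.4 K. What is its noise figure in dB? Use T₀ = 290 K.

F = 1 + T_e/T₀ = 1 + 47.4/290 = 1.16345
NF = 10 log₁₀(1.16345) = 0.657 dB

0.657 dB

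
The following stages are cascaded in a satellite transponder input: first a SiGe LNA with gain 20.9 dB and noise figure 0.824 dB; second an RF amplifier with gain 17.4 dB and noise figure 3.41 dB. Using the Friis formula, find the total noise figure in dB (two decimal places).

0.86 dB

Convert to linear (a loss of L dB is a gain of −L dB): F_i = 10^(NF_i/10), G_i = 10^(G_i,dB/10)
  Stage 1: F_1 = 10^(0.824/10) = 1.209, G_1 = 10^(20.9/10) = 123.0
  Stage 2: F_2 = 10^(3.41/10) = 2.193, G_2 = 10^(17.4/10) = 54.95
Friis cascade:
  F = 1.209 + (2.193 − 1)/123.0 = 1.219
NF = 10 log₁₀(1.219) = 0.86 dB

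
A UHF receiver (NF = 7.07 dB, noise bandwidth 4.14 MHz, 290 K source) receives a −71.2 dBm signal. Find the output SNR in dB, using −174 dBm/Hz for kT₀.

29.6 dB

Noise floor: N = −174 + 10 log₁₀(B) + NF
10 log₁₀(4.14×10⁶) = 66.17 dB
N = −174 + 66.17 + 7.07 = −100.76 dBm
SNR = P_sig − N = −71.2 − (−100.76) = 29.56 dB → 29.6 dB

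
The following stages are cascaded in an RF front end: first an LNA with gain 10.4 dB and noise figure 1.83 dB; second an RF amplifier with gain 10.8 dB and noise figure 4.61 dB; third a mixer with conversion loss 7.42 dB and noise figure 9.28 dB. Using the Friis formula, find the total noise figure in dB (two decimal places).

2.44 dB

Convert to linear (a loss of L dB is a gain of −L dB): F_i = 10^(NF_i/10), G_i = 10^(G_i,dB/10)
  Stage 1: F_1 = 10^(1.83/10) = 1.524, G_1 = 10^(10.4/10) = 10.96
  Stage 2: F_2 = 10^(4.61/10) = 2.891, G_2 = 10^(10.8/10) = 12.02
  Stage 3: F_3 = 10^(9.28/10) = 8.472, G_3 = 10^(−7.42/10) = 0.1811
Friis cascade:
  F = 1.524 + (2.891 − 1)/10.96 + (8.472 − 1)/131.8 = 1.753
NF = 10 log₁₀(1.753) = 2.44 dB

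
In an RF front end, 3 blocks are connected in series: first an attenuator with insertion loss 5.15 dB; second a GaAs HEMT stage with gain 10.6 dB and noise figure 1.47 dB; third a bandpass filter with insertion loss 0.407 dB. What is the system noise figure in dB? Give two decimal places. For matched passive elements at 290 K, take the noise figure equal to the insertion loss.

6.65 dB

Convert to linear (a loss of L dB is a gain of −L dB): F_i = 10^(NF_i/10), G_i = 10^(G_i,dB/10)
  Stage 1: F_1 = 10^(5.15/10) = 3.273, G_1 = 10^(−5.15/10) = 0.3055
  Stage 2: F_2 = 10^(1.47/10) = 1.403, G_2 = 10^(10.6/10) = 11.48
  Stage 3: F_3 = 10^(0.407/10) = 1.098, G_3 = 10^(−0.407/10) = 0.9105
Friis cascade:
  F = 3.273 + (1.403 − 1)/0.3055 + (1.098 − 1)/3.508 = 4.620
NF = 10 log₁₀(4.620) = 6.65 dB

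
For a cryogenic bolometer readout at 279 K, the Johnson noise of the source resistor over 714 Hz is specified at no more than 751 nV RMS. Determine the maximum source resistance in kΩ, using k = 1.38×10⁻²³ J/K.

Johnson–Nyquist: V_n = √(4kTRB) ⇒ R = V_n² / (4kTB)
4kTB = 4 × 1.38×10⁻²³ × 279 × 7.14×10² = 1.10×10⁻¹⁷
R = (7.51×10⁻⁷)² / 1.10×10⁻¹⁷ = 5.13×10⁴ Ω = 51.3 kΩ

51.3 kΩ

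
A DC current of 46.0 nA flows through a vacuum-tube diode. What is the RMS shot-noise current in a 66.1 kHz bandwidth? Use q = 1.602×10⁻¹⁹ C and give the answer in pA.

I_n = √(2qI·B)
2qI·B = 2 × 1.602×10⁻¹⁹ × 4.60×10⁻⁸ × 6.61×10⁴ = 9.74×10⁻²² A²
I_n = √(9.74×10⁻²²) = 3.12×10⁻¹¹ A = 31.2 pA

31.2 pA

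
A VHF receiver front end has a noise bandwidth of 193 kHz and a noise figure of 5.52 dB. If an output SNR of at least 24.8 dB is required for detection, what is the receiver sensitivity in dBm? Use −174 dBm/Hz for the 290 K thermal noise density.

Sensitivity = −174 + 10 log₁₀(B) + NF + SNR_min
= −174 + 52.86 + 5.52 + 24.8
= −90.82 dBm → −90.8 dBm

−90.8 dBm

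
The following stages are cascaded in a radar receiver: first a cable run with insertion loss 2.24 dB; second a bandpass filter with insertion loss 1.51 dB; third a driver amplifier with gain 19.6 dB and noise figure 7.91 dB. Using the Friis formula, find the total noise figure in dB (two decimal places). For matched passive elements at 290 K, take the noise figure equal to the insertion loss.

11.66 dB

Convert to linear (a loss of L dB is a gain of −L dB): F_i = 10^(NF_i/10), G_i = 10^(G_i,dB/10)
  Stage 1: F_1 = 10^(2.24/10) = 1.675, G_1 = 10^(−2.24/10) = 0.5970
  Stage 2: F_2 = 10^(1.51/10) = 1.416, G_2 = 10^(−1.51/10) = 0.7063
  Stage 3: F_3 = 10^(7.91/10) = 6.180, G_3 = 10^(19.6/10) = 91.20
Friis cascade:
  F = 1.675 + (1.416 − 1)/0.5970 + (6.180 − 1)/0.4217 = 14.66
NF = 10 log₁₀(14.66) = 11.66 dB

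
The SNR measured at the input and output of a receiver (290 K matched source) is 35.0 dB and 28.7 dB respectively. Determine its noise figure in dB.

6.3 dB

NF (dB) = SNR_in(dB) − SNR_out(dB) when the source is at T₀
NF = 35.0 − 28.7 = 6.3 dB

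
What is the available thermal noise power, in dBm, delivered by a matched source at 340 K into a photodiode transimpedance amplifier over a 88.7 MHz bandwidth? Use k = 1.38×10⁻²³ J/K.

P_n = kTB = 1.38×10⁻²³ × 340 × 8.87×10⁷ = 4.16×10⁻¹³ W
In dBm: 10 log₁₀(4.16×10⁻¹³ / 10⁻³) = −93.8 dBm

−93.8 dBm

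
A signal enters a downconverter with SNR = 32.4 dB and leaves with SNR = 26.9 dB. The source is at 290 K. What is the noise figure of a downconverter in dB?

5.5 dB

NF (dB) = SNR_in(dB) − SNR_out(dB) when the source is at T₀
NF = 32.4 − 26.9 = 5.5 dB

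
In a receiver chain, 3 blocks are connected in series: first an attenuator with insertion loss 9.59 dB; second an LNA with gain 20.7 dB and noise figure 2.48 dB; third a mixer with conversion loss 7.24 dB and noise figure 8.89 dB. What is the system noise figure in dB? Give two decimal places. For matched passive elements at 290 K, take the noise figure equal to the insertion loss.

Convert to linear (a loss of L dB is a gain of −L dB): F_i = 10^(NF_i/10), G_i = 10^(G_i,dB/10)
  Stage 1: F_1 = 10^(9.59/10) = 9.099, G_1 = 10^(−9.59/10) = 0.1099
  Stage 2: F_2 = 10^(2.48/10) = 1.770, G_2 = 10^(20.7/10) = 117.5
  Stage 3: F_3 = 10^(8.89/10) = 7.745, G_3 = 10^(−7.24/10) = 0.1888
Friis cascade:
  F = 9.099 + (1.770 − 1)/0.1099 + (7.745 − 1)/12.91 = 16.63
NF = 10 log₁₀(16.63) = 12.21 dB

12.21 dB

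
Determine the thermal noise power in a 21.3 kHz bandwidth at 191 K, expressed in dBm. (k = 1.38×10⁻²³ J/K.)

P_n = kTB = 1.38×10⁻²³ × 191 × 2.13×10⁴ = 5.61×10⁻¹⁷ W
In dBm: 10 log₁₀(5.61×10⁻¹⁷ / 10⁻³) = −132.5 dBm

−132.5 dBm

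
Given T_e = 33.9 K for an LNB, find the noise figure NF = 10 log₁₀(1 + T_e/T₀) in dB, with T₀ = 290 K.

0.480 dB

F = 1 + T_e/T₀ = 1 + 33.9/290 = 1.1169
NF = 10 log₁₀(1.1169) = 0.480 dB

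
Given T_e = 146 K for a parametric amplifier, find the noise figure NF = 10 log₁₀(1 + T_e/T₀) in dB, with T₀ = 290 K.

1.77 dB

F = 1 + T_e/T₀ = 1 + 146/290 = 1.50345
NF = 10 log₁₀(1.50345) = 1.77 dB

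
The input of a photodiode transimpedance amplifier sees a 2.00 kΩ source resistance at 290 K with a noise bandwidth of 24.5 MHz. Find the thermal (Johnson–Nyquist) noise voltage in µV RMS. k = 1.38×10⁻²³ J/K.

28.0 µV

V_n = √(4kTRB)
4kTRB = 4 × 1.38×10⁻²³ × 290 × 2.00×10³ × 2.45×10⁷ = 7.84×10⁻¹⁰ V²
V_n = √(7.84×10⁻¹⁰) = 2.80×10⁻⁵ V = 28.0 µV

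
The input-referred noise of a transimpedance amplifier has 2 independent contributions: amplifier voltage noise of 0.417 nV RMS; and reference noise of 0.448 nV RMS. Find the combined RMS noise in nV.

0.612 nV

Uncorrelated sources add in power (mean-square): V_tot = √(ΣV_i²)
V_tot = √[(4.17×10⁻¹⁰)² + (4.48×10⁻¹⁰)²] = 6.12×10⁻¹⁰ V = 0.612 nV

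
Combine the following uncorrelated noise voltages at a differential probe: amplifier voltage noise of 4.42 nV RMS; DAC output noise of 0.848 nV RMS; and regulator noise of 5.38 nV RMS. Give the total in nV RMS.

7.01 nV

Uncorrelated sources add in power (mean-square): V_tot = √(ΣV_i²)
V_tot = √[(4.42×10⁻⁹)² + (8.48×10⁻¹⁰)² + (5.38×10⁻⁹)²] = 7.01×10⁻⁹ V = 7.01 nV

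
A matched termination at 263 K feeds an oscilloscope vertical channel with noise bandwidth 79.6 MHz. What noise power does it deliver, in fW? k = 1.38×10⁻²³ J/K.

289 fW

P_n = kTB = 1.38×10⁻²³ × 263 × 7.96×10⁷ = 2.89×10⁻¹³ W = 289 fW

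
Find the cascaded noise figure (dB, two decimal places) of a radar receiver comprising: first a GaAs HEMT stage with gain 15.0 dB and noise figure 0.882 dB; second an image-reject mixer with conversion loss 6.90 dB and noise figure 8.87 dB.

1.58 dB

Convert to linear (a loss of L dB is a gain of −L dB): F_i = 10^(NF_i/10), G_i = 10^(G_i,dB/10)
  Stage 1: F_1 = 10^(0.882/10) = 1.225, G_1 = 10^(15.0/10) = 31.62
  Stage 2: F_2 = 10^(8.87/10) = 7.709, G_2 = 10^(−6.90/10) = 0.2042
Friis cascade:
  F = 1.225 + (7.709 − 1)/31.62 = 1.437
NF = 10 log₁₀(1.437) = 1.58 dB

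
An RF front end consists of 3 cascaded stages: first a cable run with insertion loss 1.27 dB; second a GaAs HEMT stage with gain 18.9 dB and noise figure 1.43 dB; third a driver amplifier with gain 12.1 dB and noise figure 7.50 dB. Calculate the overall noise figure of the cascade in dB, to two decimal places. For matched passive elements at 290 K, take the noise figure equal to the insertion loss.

2.88 dB

Convert to linear (a loss of L dB is a gain of −L dB): F_i = 10^(NF_i/10), G_i = 10^(G_i,dB/10)
  Stage 1: F_1 = 10^(1.27/10) = 1.340, G_1 = 10^(−1.27/10) = 0.7464
  Stage 2: F_2 = 10^(1.43/10) = 1.390, G_2 = 10^(18.9/10) = 77.62
  Stage 3: F_3 = 10^(7.50/10) = 5.623, G_3 = 10^(12.1/10) = 16.22
Friis cascade:
  F = 1.340 + (1.390 − 1)/0.7464 + (5.623 − 1)/57.94 = 1.942
NF = 10 log₁₀(1.942) = 2.88 dB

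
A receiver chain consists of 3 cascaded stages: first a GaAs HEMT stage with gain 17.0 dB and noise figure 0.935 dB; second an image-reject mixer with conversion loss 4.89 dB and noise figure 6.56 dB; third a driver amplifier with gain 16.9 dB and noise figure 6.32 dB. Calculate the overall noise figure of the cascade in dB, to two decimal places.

Convert to linear (a loss of L dB is a gain of −L dB): F_i = 10^(NF_i/10), G_i = 10^(G_i,dB/10)
  Stage 1: F_1 = 10^(0.935/10) = 1.240, G_1 = 10^(17.0/10) = 50.12
  Stage 2: F_2 = 10^(6.56/10) = 4.529, G_2 = 10^(−4.89/10) = 0.3243
  Stage 3: F_3 = 10^(6.32/10) = 4.285, G_3 = 10^(16.9/10) = 48.98
Friis cascade:
  F = 1.240 + (4.529 − 1)/50.12 + (4.285 − 1)/16.26 = 1.513
NF = 10 log₁₀(1.513) = 1.80 dB

1.80 dB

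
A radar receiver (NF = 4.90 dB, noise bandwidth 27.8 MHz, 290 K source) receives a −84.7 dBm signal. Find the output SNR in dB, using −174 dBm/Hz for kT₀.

Noise floor: N = −174 + 10 log₁₀(B) + NF
10 log₁₀(2.78×10⁷) = 74.44 dB
N = −174 + 74.44 + 4.90 = −94.66 dBm
SNR = P_sig − N = −84.7 − (−94.66) = 9.96 dB → 10.0 dB

10.0 dB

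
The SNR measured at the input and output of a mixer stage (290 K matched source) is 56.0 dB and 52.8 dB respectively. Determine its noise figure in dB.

NF (dB) = SNR_in(dB) − SNR_out(dB) when the source is at T₀
NF = 56.0 − 52.8 = 3.2 dB

3.2 dB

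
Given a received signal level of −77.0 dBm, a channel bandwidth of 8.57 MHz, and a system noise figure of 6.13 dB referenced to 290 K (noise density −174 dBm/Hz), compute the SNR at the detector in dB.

Noise floor: N = −174 + 10 log₁₀(B) + NF
10 log₁₀(8.57×10⁶) = 69.33 dB
N = −174 + 69.33 + 6.13 = −98.54 dBm
SNR = P_sig − N = −77.0 − (−98.54) = 21.54 dB → 21.5 dB

21.5 dB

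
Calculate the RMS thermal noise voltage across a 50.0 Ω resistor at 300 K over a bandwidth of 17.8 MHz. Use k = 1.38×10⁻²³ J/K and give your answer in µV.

V_n = √(4kTRB)
4kTRB = 4 × 1.38×10⁻²³ × 300 × 5.00×10¹ × 1.78×10⁷ = 1.47×10⁻¹¹ V²
V_n = √(1.47×10⁻¹¹) = 3.84×10⁻⁶ V = 3.84 µV

3.84 µV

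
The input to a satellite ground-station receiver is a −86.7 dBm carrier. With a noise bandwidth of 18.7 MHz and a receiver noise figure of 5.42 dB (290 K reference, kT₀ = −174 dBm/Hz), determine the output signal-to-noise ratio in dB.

9.2 dB

Noise floor: N = −174 + 10 log₁₀(B) + NF
10 log₁₀(1.87×10⁷) = 72.72 dB
N = −174 + 72.72 + 5.42 = −95.86 dBm
SNR = P_sig − N = −86.7 − (−95.86) = 9.16 dB → 9.2 dB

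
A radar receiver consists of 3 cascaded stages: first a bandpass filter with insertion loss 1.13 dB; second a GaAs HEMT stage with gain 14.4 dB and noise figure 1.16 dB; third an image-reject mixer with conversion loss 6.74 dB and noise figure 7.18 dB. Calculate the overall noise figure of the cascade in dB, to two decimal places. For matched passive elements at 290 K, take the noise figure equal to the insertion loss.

2.77 dB

Convert to linear (a loss of L dB is a gain of −L dB): F_i = 10^(NF_i/10), G_i = 10^(G_i,dB/10)
  Stage 1: F_1 = 10^(1.13/10) = 1.297, G_1 = 10^(−1.13/10) = 0.7709
  Stage 2: F_2 = 10^(1.16/10) = 1.306, G_2 = 10^(14.4/10) = 27.54
  Stage 3: F_3 = 10^(7.18/10) = 5.224, G_3 = 10^(−6.74/10) = 0.2118
Friis cascade:
  F = 1.297 + (1.306 − 1)/0.7709 + (5.224 − 1)/21.23 = 1.893
NF = 10 log₁₀(1.893) = 2.77 dB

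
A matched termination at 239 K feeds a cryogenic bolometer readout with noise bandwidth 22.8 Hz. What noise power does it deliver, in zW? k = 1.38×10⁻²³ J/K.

P_n = kTB = 1.38×10⁻²³ × 239 × 2.28×10¹ = 7.52×10⁻²⁰ W = 75.2 zW

75.2 zW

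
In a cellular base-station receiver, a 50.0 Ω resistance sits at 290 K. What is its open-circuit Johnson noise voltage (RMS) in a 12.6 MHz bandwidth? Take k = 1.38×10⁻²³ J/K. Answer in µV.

V_n = √(4kTRB)
4kTRB = 4 × 1.38×10⁻²³ × 290 × 5.00×10¹ × 1.26×10⁷ = 1.01×10⁻¹¹ V²
V_n = √(1.01×10⁻¹¹) = 3.18×10⁻⁶ V = 3.18 µV

3.18 µV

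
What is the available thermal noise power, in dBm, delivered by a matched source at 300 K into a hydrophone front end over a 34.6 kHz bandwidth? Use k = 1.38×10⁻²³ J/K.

−128.4 dBm

P_n = kTB = 1.38×10⁻²³ × 300 × 3.46×10⁴ = 1.43×10⁻¹⁶ W
In dBm: 10 log₁₀(1.43×10⁻¹⁶ / 10⁻³) = −128.4 dBm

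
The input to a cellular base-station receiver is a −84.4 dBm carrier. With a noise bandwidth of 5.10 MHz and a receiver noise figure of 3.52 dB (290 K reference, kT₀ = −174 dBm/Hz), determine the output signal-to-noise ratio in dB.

Noise floor: N = −174 + 10 log₁₀(B) + NF
10 log₁₀(5.10×10⁶) = 67.08 dB
N = −174 + 67.08 + 3.52 = −103.40 dBm
SNR = P_sig − N = −84.4 − (−103.40) = 19.00 dB → 19.0 dB

19.0 dB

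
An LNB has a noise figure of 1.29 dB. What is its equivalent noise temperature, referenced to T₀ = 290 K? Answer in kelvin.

100 K

F = 10^(1.29/10) = 1.34586
T_e = (F − 1)·T₀ = (1.34586 − 1) × 290 = 100 K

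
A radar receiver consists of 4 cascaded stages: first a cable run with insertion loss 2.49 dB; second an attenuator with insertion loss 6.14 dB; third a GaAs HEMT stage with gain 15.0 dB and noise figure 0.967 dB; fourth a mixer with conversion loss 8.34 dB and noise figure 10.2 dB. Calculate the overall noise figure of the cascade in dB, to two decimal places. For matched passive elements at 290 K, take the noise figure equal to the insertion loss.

10.53 dB

Convert to linear (a loss of L dB is a gain of −L dB): F_i = 10^(NF_i/10), G_i = 10^(G_i,dB/10)
  Stage 1: F_1 = 10^(2.49/10) = 1.774, G_1 = 10^(−2.49/10) = 0.5636
  Stage 2: F_2 = 10^(6.14/10) = 4.111, G_2 = 10^(−6.14/10) = 0.2432
  Stage 3: F_3 = 10^(0.967/10) = 1.249, G_3 = 10^(15.0/10) = 31.62
  Stage 4: F_4 = 10^(10.2/10) = 10.47, G_4 = 10^(−8.34/10) = 0.1466
Friis cascade:
  F = 1.774 + (4.111 − 1)/0.5636 + (1.249 − 1)/0.1371 + (10.47 − 1)/4.335 = 11.30
NF = 10 log₁₀(11.30) = 10.53 dB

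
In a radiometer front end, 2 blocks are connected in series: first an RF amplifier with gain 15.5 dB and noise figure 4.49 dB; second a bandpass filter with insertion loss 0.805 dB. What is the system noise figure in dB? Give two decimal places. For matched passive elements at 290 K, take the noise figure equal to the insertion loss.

4.50 dB

Convert to linear (a loss of L dB is a gain of −L dB): F_i = 10^(NF_i/10), G_i = 10^(G_i,dB/10)
  Stage 1: F_1 = 10^(4.49/10) = 2.812, G_1 = 10^(15.5/10) = 35.48
  Stage 2: F_2 = 10^(0.805/10) = 1.204, G_2 = 10^(−0.805/10) = 0.8308
Friis cascade:
  F = 2.812 + (1.204 − 1)/35.48 = 2.818
NF = 10 log₁₀(2.818) = 4.50 dB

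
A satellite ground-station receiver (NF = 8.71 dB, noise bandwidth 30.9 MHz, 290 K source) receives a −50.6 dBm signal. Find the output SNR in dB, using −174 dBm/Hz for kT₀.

39.8 dB

Noise floor: N = −174 + 10 log₁₀(B) + NF
10 log₁₀(3.09×10⁷) = 74.9 dB
N = −174 + 74.9 + 8.71 = −90.39 dBm
SNR = P_sig − N = −50.6 − (−90.39) = 39.79 dB → 39.8 dB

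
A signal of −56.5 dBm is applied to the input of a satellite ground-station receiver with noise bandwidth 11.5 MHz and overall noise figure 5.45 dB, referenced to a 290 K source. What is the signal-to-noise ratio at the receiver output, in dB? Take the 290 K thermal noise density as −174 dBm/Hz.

41.4 dB

Noise floor: N = −174 + 10 log₁₀(B) + NF
10 log₁₀(1.15×10⁷) = 70.61 dB
N = −174 + 70.61 + 5.45 = −97.94 dBm
SNR = P_sig − N = −56.5 − (−97.94) = 41.44 dB → 41.4 dB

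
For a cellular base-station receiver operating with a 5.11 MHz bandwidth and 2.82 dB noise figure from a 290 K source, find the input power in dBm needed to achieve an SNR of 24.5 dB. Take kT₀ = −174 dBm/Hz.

−79.6 dBm

Sensitivity = −174 + 10 log₁₀(B) + NF + SNR_min
= −174 + 67.08 + 2.82 + 24.5
= −79.60 dBm → −79.6 dBm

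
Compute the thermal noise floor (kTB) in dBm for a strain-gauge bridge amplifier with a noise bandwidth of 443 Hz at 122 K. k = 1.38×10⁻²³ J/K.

P_n = kTB = 1.38×10⁻²³ × 122 × 4.43×10² = 7.46×10⁻¹⁹ W
In dBm: 10 log₁₀(7.46×10⁻¹⁹ / 10⁻³) = −151.3 dBm

−151.3 dBm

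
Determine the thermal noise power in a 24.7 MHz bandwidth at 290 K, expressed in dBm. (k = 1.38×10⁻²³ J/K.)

−100.1 dBm

P_n = kTB = 1.38×10⁻²³ × 290 × 2.47×10⁷ = 9.88×10⁻¹⁴ W
In dBm: 10 log₁₀(9.88×10⁻¹⁴ / 10⁻³) = −100.1 dBm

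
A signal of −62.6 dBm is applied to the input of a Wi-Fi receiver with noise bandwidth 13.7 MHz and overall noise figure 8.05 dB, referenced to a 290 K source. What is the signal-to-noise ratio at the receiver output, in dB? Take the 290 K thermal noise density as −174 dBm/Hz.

Noise floor: N = −174 + 10 log₁₀(B) + NF
10 log₁₀(1.37×10⁷) = 71.37 dB
N = −174 + 71.37 + 8.05 = −94.58 dBm
SNR = P_sig − N = −62.6 − (−94.58) = 31.98 dB → 32.0 dB

32.0 dB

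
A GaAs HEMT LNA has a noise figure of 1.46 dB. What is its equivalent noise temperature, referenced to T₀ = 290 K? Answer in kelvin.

F = 10^(1.46/10) = 1.39959
T_e = (F − 1)·T₀ = (1.39959 − 1) × 290 = 116 K

116 K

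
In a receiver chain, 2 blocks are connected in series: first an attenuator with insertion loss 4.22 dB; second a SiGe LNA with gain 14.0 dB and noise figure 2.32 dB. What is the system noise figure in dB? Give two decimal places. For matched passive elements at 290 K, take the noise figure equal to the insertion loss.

Convert to linear (a loss of L dB is a gain of −L dB): F_i = 10^(NF_i/10), G_i = 10^(G_i,dB/10)
  Stage 1: F_1 = 10^(4.22/10) = 2.642, G_1 = 10^(−4.22/10) = 0.3784
  Stage 2: F_2 = 10^(2.32/10) = 1.706, G_2 = 10^(14.0/10) = 25.12
Friis cascade:
  F = 2.642 + (1.706 − 1)/0.3784 = 4.508
NF = 10 log₁₀(4.508) = 6.54 dB

6.54 dB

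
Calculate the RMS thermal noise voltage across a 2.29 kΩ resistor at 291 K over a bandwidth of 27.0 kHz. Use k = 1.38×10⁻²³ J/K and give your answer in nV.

V_n = √(4kTRB)
4kTRB = 4 × 1.38×10⁻²³ × 291 × 2.29×10³ × 2.70×10⁴ = 9.93×10⁻¹³ V²
V_n = √(9.93×10⁻¹³) = 9.97×10⁻⁷ V = 997 nV

997 nV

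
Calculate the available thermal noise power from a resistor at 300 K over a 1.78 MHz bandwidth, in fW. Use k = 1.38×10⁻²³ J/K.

P_n = kTB = 1.38×10⁻²³ × 300 × 1.78×10⁶ = 7.37×10⁻¹⁵ W = 7.37 fW

7.37 fW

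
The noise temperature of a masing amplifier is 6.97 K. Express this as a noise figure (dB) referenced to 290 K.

F = 1 + T_e/T₀ = 1 + 6.97/290 = 1.02403
NF = 10 log₁₀(1.02403) = 0.103 dB

0.103 dB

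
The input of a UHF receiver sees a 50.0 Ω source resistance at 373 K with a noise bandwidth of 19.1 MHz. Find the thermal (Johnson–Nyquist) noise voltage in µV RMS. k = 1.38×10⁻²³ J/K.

V_n = √(4kTRB)
4kTRB = 4 × 1.38×10⁻²³ × 373 × 5.00×10¹ × 1.91×10⁷ = 1.97×10⁻¹¹ V²
V_n = √(1.97×10⁻¹¹) = 4.43×10⁻⁶ V = 4.43 µV

4.43 µV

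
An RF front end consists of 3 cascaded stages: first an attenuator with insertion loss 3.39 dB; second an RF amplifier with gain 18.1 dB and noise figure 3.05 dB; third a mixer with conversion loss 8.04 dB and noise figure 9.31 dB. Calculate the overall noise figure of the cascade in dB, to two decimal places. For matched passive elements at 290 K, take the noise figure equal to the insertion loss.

6.68 dB

Convert to linear (a loss of L dB is a gain of −L dB): F_i = 10^(NF_i/10), G_i = 10^(G_i,dB/10)
  Stage 1: F_1 = 10^(3.39/10) = 2.183, G_1 = 10^(−3.39/10) = 0.4581
  Stage 2: F_2 = 10^(3.05/10) = 2.018, G_2 = 10^(18.1/10) = 64.57
  Stage 3: F_3 = 10^(9.31/10) = 8.531, G_3 = 10^(−8.04/10) = 0.1570
Friis cascade:
  F = 2.183 + (2.018 − 1)/0.4581 + (8.531 − 1)/29.58 = 4.660
NF = 10 log₁₀(4.660) = 6.68 dB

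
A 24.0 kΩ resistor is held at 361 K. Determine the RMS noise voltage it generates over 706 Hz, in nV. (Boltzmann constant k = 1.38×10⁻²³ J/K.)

581 nV

V_n = √(4kTRB)
4kTRB = 4 × 1.38×10⁻²³ × 361 × 2.40×10⁴ × 7.06×10² = 3.38×10⁻¹³ V²
V_n = √(3.38×10⁻¹³) = 5.81×10⁻⁷ V = 581 nV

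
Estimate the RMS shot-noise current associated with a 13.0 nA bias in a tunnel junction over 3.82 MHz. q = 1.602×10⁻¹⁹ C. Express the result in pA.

I_n = √(2qI·B)
2qI·B = 2 × 1.602×10⁻¹⁹ × 1.30×10⁻⁸ × 3.82×10⁶ = 1.59×10⁻²⁰ A²
I_n = √(1.59×10⁻²⁰) = 1.26×10⁻¹⁰ A = 126 pA

126 pA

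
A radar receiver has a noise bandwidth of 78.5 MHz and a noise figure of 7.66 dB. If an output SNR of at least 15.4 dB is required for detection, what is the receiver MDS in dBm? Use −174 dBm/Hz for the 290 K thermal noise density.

−72.0 dBm

Sensitivity = −174 + 10 log₁₀(B) + NF + SNR_min
= −174 + 78.95 + 7.66 + 15.4
= −71.99 dBm → −72.0 dBm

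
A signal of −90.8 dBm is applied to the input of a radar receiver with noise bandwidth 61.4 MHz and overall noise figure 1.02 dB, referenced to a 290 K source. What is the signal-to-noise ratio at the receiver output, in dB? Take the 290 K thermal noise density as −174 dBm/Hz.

4.3 dB

Noise floor: N = −174 + 10 log₁₀(B) + NF
10 log₁₀(6.14×10⁷) = 77.88 dB
N = −174 + 77.88 + 1.02 = −95.10 dBm
SNR = P_sig − N = −90.8 − (−95.10) = 4.30 dB → 4.3 dB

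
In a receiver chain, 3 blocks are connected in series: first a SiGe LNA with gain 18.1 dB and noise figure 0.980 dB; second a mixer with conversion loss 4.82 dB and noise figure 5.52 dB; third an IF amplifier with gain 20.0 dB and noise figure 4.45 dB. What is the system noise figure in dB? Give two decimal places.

Convert to linear (a loss of L dB is a gain of −L dB): F_i = 10^(NF_i/10), G_i = 10^(G_i,dB/10)
  Stage 1: F_1 = 10^(0.980/10) = 1.253, G_1 = 10^(18.1/10) = 64.57
  Stage 2: F_2 = 10^(5.52/10) = 3.565, G_2 = 10^(−4.82/10) = 0.3296
  Stage 3: F_3 = 10^(4.45/10) = 2.786, G_3 = 10^(20.0/10) = 100.0
Friis cascade:
  F = 1.253 + (3.565 − 1)/64.57 + (2.786 − 1)/21.28 = 1.377
NF = 10 log₁₀(1.377) = 1.39 dB

1.39 dB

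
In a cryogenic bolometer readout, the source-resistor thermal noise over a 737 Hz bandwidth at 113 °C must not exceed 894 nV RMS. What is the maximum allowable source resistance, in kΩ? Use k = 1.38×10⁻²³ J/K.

50.9 kΩ

T = 113 °C + 273.15 = 386.15 K
Johnson–Nyquist: V_n = √(4kTRB) ⇒ R = V_n² / (4kTB)
4kTB = 4 × 1.38×10⁻²³ × 386.15 × 7.37×10² = 1.57×10⁻¹⁷
R = (8.94×10⁻⁷)² / 1.57×10⁻¹⁷ = 5.09×10⁴ Ω = 50.9 kΩ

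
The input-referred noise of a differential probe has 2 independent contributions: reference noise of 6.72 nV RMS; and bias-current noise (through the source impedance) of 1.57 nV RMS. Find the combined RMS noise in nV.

6.90 nV

Uncorrelated sources add in power (mean-square): V_tot = √(ΣV_i²)
V_tot = √[(6.72×10⁻⁹)² + (1.57×10⁻⁹)²] = 6.90×10⁻⁹ V = 6.90 nV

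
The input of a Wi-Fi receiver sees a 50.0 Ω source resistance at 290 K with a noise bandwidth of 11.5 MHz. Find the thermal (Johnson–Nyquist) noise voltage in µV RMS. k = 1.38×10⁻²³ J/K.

V_n = √(4kTRB)
4kTRB = 4 × 1.38×10⁻²³ × 290 × 5.00×10¹ × 1.15×10⁷ = 9.20×10⁻¹² V²
V_n = √(9.20×10⁻¹²) = 3.03×10⁻⁶ V = 3.03 µV

3.03 µV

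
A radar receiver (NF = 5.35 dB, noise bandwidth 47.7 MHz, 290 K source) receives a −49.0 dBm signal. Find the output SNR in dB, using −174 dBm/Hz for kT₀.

42.9 dB

Noise floor: N = −174 + 10 log₁₀(B) + NF
10 log₁₀(4.77×10⁷) = 76.79 dB
N = −174 + 76.79 + 5.35 = −91.86 dBm
SNR = P_sig − N = −49.0 − (−91.86) = 42.86 dB → 42.9 dB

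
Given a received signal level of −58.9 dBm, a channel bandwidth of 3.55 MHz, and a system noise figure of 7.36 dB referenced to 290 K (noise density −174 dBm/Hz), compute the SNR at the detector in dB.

42.2 dB

Noise floor: N = −174 + 10 log₁₀(B) + NF
10 log₁₀(3.55×10⁶) = 65.5 dB
N = −174 + 65.5 + 7.36 = −101.14 dBm
SNR = P_sig − N = −58.9 − (−101.14) = 42.24 dB → 42.2 dB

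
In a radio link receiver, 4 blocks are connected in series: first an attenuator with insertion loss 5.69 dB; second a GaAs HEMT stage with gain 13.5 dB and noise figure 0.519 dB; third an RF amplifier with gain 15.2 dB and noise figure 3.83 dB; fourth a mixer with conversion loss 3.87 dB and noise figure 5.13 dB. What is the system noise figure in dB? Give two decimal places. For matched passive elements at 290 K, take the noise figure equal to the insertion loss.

Convert to linear (a loss of L dB is a gain of −L dB): F_i = 10^(NF_i/10), G_i = 10^(G_i,dB/10)
  Stage 1: F_1 = 10^(5.69/10) = 3.707, G_1 = 10^(−5.69/10) = 0.2698
  Stage 2: F_2 = 10^(0.519/10) = 1.127, G_2 = 10^(13.5/10) = 22.39
  Stage 3: F_3 = 10^(3.83/10) = 2.415, G_3 = 10^(15.2/10) = 33.11
  Stage 4: F_4 = 10^(5.13/10) = 3.258, G_4 = 10^(−3.87/10) = 0.4102
Friis cascade:
  F = 3.707 + (1.127 − 1)/0.2698 + (2.415 − 1)/6.039 + (3.258 − 1)/200.0 = 4.423
NF = 10 log₁₀(4.423) = 6.46 dB

6.46 dB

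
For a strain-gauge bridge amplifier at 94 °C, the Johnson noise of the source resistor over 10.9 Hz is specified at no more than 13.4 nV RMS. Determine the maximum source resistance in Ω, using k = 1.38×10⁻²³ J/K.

T = 94 °C + 273.15 = 367.15 K
Johnson–Nyquist: V_n = √(4kTRB) ⇒ R = V_n² / (4kTB)
4kTB = 4 × 1.38×10⁻²³ × 367.15 × 1.09×10¹ = 2.21×10⁻¹⁹
R = (1.34×10⁻⁸)² / 2.21×10⁻¹⁹ = 8.13×10² Ω = 813 Ω

813 Ω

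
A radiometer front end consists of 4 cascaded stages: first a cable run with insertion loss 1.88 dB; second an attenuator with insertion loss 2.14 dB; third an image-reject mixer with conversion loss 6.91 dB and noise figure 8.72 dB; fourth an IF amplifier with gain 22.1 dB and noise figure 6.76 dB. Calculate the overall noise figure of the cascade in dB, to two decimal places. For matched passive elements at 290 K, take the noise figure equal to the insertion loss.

Convert to linear (a loss of L dB is a gain of −L dB): F_i = 10^(NF_i/10), G_i = 10^(G_i,dB/10)
  Stage 1: F_1 = 10^(1.88/10) = 1.542, G_1 = 10^(−1.88/10) = 0.6486
  Stage 2: F_2 = 10^(2.14/10) = 1.637, G_2 = 10^(−2.14/10) = 0.6109
  Stage 3: F_3 = 10^(8.72/10) = 7.447, G_3 = 10^(−6.91/10) = 0.2037
  Stage 4: F_4 = 10^(6.76/10) = 4.742, G_4 = 10^(22.1/10) = 162.2
Friis cascade:
  F = 1.542 + (1.637 − 1)/0.6486 + (7.447 − 1)/0.3963 + (4.742 − 1)/0.08072 = 65.15
NF = 10 log₁₀(65.15) = 18.14 dB

18.14 dB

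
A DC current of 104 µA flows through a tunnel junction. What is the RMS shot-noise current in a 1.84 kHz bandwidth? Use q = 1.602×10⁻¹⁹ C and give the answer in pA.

248 pA

I_n = √(2qI·B)
2qI·B = 2 × 1.602×10⁻¹⁹ × 1.04×10⁻⁴ × 1.84×10³ = 6.13×10⁻²⁰ A²
I_n = √(6.13×10⁻²⁰) = 2.48×10⁻¹⁰ A = 248 pA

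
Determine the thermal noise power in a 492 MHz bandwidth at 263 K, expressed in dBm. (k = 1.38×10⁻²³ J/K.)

P_n = kTB = 1.38×10⁻²³ × 263 × 4.92×10⁸ = 1.79×10⁻¹² W
In dBm: 10 log₁₀(1.79×10⁻¹² / 10⁻³) = −87.5 dBm

−87.5 dBm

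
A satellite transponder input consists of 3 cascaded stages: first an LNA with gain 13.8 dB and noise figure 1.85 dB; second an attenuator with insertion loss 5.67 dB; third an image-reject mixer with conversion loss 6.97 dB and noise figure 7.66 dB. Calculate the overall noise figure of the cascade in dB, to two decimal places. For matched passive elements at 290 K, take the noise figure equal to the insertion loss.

3.78 dB

Convert to linear (a loss of L dB is a gain of −L dB): F_i = 10^(NF_i/10), G_i = 10^(G_i,dB/10)
  Stage 1: F_1 = 10^(1.85/10) = 1.531, G_1 = 10^(13.8/10) = 23.99
  Stage 2: F_2 = 10^(5.67/10) = 3.690, G_2 = 10^(−5.67/10) = 0.2710
  Stage 3: F_3 = 10^(7.66/10) = 5.834, G_3 = 10^(−6.97/10) = 0.2009
Friis cascade:
  F = 1.531 + (3.690 − 1)/23.99 + (5.834 − 1)/6.501 = 2.387
NF = 10 log₁₀(2.387) = 3.78 dB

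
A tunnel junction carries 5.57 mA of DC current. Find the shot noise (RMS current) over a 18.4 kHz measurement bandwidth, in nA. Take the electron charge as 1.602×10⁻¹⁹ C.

5.73 nA

I_n = √(2qI·B)
2qI·B = 2 × 1.602×10⁻¹⁹ × 5.57×10⁻³ × 1.84×10⁴ = 3.28×10⁻¹⁷ A²
I_n = √(3.28×10⁻¹⁷) = 5.73×10⁻⁹ A = 5.73 nA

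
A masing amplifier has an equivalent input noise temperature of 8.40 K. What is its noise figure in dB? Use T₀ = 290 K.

0.124 dB

F = 1 + T_e/T₀ = 1 + 8.40/290 = 1.02897
NF = 10 log₁₀(1.02897) = 0.124 dB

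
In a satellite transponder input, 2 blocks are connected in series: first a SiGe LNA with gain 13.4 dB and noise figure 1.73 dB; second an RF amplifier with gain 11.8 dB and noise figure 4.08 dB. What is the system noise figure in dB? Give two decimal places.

1.93 dB

Convert to linear (a loss of L dB is a gain of −L dB): F_i = 10^(NF_i/10), G_i = 10^(G_i,dB/10)
  Stage 1: F_1 = 10^(1.73/10) = 1.489, G_1 = 10^(13.4/10) = 21.88
  Stage 2: F_2 = 10^(4.08/10) = 2.559, G_2 = 10^(11.8/10) = 15.14
Friis cascade:
  F = 1.489 + (2.559 − 1)/21.88 = 1.561
NF = 10 log₁₀(1.561) = 1.93 dB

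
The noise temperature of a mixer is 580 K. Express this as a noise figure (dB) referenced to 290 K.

F = 1 + T_e/T₀ = 1 + 580/290 = 3
NF = 10 log₁₀(3) = 4.77 dB

4.77 dB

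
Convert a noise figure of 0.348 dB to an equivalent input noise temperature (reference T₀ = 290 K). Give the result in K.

24.2 K

F = 10^(0.348/10) = 1.08343
T_e = (F − 1)·T₀ = (1.08343 − 1) × 290 = 24.2 K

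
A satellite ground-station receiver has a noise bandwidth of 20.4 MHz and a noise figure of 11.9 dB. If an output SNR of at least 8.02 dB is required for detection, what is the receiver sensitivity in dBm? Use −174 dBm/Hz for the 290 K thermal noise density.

−81.0 dBm

Sensitivity = −174 + 10 log₁₀(B) + NF + SNR_min
= −174 + 73.1 + 11.9 + 8.02
= −80.98 dBm → −81.0 dBm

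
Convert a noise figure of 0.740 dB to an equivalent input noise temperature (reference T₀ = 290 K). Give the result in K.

53.9 K

F = 10^(0.740/10) = 1.18577
T_e = (F − 1)·T₀ = (1.18577 − 1) × 290 = 53.9 K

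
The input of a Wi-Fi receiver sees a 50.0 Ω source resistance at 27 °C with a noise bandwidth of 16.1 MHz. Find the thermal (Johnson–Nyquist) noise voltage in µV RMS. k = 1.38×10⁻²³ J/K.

T = 27 °C + 273.15 = 300.15 K
V_n = √(4kTRB)
4kTRB = 4 × 1.38×10⁻²³ × 300.15 × 5.00×10¹ × 1.61×10⁷ = 1.33×10⁻¹¹ V²
V_n = √(1.33×10⁻¹¹) = 3.65×10⁻⁶ V = 3.65 µV

3.65 µV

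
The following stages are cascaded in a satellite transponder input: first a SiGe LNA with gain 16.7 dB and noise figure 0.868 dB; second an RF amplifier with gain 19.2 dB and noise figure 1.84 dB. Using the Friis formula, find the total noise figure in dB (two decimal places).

Convert to linear (a loss of L dB is a gain of −L dB): F_i = 10^(NF_i/10), G_i = 10^(G_i,dB/10)
  Stage 1: F_1 = 10^(0.868/10) = 1.221, G_1 = 10^(16.7/10) = 46.77
  Stage 2: F_2 = 10^(1.84/10) = 1.528, G_2 = 10^(19.2/10) = 83.18
Friis cascade:
  F = 1.221 + (1.528 − 1)/46.77 = 1.233
NF = 10 log₁₀(1.233) = 0.91 dB

0.91 dB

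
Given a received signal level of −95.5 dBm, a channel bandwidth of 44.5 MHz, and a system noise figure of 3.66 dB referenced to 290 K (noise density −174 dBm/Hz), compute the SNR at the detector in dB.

Noise floor: N = −174 + 10 log₁₀(B) + NF
10 log₁₀(4.45×10⁷) = 76.48 dB
N = −174 + 76.48 + 3.66 = −93.86 dBm
SNR = P_sig − N = −95.5 − (−93.86) = −1.64 dB → −1.6 dB

−1.6 dB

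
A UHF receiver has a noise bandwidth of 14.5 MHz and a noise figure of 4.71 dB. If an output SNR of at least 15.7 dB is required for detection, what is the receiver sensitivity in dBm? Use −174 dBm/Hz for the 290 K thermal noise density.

−82.0 dBm

Sensitivity = −174 + 10 log₁₀(B) + NF + SNR_min
= −174 + 71.61 + 4.71 + 15.7
= −81.98 dBm → −82.0 dBm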